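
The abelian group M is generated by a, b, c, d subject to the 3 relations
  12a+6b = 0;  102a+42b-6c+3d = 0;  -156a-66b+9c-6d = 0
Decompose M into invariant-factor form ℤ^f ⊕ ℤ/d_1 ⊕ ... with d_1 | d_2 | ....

Answer: M ≅ ℤ^1 ⊕ ℤ/3 ⊕ ℤ/3 ⊕ ℤ/6

Derivation:
rank_ℚ(R)=3; free=4−3=1
SNF(R) diag = [3, 3, 6] → torsion [3, 3, 6]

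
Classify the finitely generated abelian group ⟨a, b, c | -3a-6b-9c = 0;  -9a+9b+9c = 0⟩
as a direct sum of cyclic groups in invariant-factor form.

Answer: M ≅ ℤ^1 ⊕ ℤ/3 ⊕ ℤ/9

Derivation:
rank_ℚ(R)=2; free=3−2=1
SNF(R) diag = [3, 9] → torsion [3, 9]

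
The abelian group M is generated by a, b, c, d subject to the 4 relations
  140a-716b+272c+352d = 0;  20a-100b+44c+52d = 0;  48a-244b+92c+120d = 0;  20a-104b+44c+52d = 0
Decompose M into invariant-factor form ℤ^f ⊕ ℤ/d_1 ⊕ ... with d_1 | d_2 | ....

Answer: M ≅ ℤ/4 ⊕ ℤ/4 ⊕ ℤ/4 ⊕ ℤ/12

Derivation:
rank_ℚ(R)=4; free=4−4=0
SNF(R) diag = [4, 4, 4, 12] → torsion [4, 4, 4, 12]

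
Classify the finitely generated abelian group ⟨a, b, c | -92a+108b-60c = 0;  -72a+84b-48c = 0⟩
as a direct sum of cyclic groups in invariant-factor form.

rank_ℚ(R)=2; free=3−2=1
SNF(R) diag = [4, 12] → torsion [4, 12]

Answer: M ≅ ℤ^1 ⊕ ℤ/4 ⊕ ℤ/12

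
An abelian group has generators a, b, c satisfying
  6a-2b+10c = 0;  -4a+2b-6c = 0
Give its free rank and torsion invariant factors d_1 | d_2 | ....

rank_ℚ(R)=2; free=3−2=1
SNF(R) diag = [2, 2] → torsion [2, 2]

Answer: M ≅ ℤ^1 ⊕ ℤ/2 ⊕ ℤ/2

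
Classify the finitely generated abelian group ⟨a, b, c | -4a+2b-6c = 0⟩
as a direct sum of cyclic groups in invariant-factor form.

Answer: M ≅ ℤ^2 ⊕ ℤ/2

Derivation:
rank_ℚ(R)=1; free=3−1=2
SNF(R) diag = [2] → torsion [2]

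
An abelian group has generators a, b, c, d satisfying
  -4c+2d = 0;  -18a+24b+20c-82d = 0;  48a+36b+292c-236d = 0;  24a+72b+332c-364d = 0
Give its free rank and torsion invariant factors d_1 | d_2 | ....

Answer: M ≅ ℤ/2 ⊕ ℤ/6 ⊕ ℤ/12 ⊕ ℤ/36

Derivation:
rank_ℚ(R)=4; free=4−4=0
SNF(R) diag = [2, 6, 12, 36] → torsion [2, 6, 12, 36]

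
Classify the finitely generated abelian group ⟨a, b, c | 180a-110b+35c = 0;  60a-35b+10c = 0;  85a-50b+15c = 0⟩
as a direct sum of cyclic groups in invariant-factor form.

Answer: M ≅ ℤ/5 ⊕ ℤ/5 ⊕ ℤ/5

Derivation:
rank_ℚ(R)=3; free=3−3=0
SNF(R) diag = [5, 5, 5] → torsion [5, 5, 5]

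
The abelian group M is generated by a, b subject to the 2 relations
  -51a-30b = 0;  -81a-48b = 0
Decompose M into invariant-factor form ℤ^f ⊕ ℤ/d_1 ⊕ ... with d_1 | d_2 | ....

Answer: M ≅ ℤ/3 ⊕ ℤ/6

Derivation:
rank_ℚ(R)=2; free=2−2=0
SNF(R) diag = [3, 6] → torsion [3, 6]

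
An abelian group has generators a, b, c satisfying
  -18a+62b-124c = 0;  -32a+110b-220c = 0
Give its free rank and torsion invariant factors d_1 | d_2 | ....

rank_ℚ(R)=2; free=3−2=1
SNF(R) diag = [2, 2] → torsion [2, 2]

Answer: M ≅ ℤ^1 ⊕ ℤ/2 ⊕ ℤ/2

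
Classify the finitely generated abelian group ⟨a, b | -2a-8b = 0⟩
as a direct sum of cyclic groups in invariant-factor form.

rank_ℚ(R)=1; free=2−1=1
SNF(R) diag = [2] → torsion [2]

Answer: M ≅ ℤ^1 ⊕ ℤ/2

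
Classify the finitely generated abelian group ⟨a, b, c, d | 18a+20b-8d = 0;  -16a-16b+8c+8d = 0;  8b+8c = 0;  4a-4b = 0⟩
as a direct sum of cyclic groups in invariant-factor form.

Answer: M ≅ ℤ/2 ⊕ ℤ/4 ⊕ ℤ/8 ⊕ ℤ/8

Derivation:
rank_ℚ(R)=4; free=4−4=0
SNF(R) diag = [2, 4, 8, 8] → torsion [2, 4, 8, 8]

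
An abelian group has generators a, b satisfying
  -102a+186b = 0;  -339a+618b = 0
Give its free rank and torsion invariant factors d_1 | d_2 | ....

rank_ℚ(R)=2; free=2−2=0
SNF(R) diag = [3, 6] → torsion [3, 6]

Answer: M ≅ ℤ/3 ⊕ ℤ/6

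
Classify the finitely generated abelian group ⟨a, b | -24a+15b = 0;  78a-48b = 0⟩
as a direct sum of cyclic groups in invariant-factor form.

rank_ℚ(R)=2; free=2−2=0
SNF(R) diag = [3, 6] → torsion [3, 6]

Answer: M ≅ ℤ/3 ⊕ ℤ/6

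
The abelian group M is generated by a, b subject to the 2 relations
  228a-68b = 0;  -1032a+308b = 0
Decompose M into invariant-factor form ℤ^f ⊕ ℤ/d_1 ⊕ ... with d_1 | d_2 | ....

Answer: M ≅ ℤ/4 ⊕ ℤ/12

Derivation:
rank_ℚ(R)=2; free=2−2=0
SNF(R) diag = [4, 12] → torsion [4, 12]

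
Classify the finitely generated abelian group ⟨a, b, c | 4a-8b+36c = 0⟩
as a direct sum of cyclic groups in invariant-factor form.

Answer: M ≅ ℤ^2 ⊕ ℤ/4

Derivation:
rank_ℚ(R)=1; free=3−1=2
SNF(R) diag = [4] → torsion [4]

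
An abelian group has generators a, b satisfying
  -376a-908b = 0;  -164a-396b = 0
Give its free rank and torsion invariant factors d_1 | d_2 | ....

Answer: M ≅ ℤ/4 ⊕ ℤ/4

Derivation:
rank_ℚ(R)=2; free=2−2=0
SNF(R) diag = [4, 4] → torsion [4, 4]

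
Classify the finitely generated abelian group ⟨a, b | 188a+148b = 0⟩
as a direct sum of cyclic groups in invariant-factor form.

rank_ℚ(R)=1; free=2−1=1
SNF(R) diag = [4] → torsion [4]

Answer: M ≅ ℤ^1 ⊕ ℤ/4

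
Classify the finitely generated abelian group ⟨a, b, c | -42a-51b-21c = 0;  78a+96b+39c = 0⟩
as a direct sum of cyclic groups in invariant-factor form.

Answer: M ≅ ℤ^1 ⊕ ℤ/3 ⊕ ℤ/9

Derivation:
rank_ℚ(R)=2; free=3−2=1
SNF(R) diag = [3, 9] → torsion [3, 9]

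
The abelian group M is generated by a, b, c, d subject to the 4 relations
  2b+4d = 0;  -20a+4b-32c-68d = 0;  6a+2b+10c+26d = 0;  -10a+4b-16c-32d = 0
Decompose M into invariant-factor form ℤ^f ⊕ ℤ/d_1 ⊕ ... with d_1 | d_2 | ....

Answer: M ≅ ℤ/2 ⊕ ℤ/2 ⊕ ℤ/2 ⊕ ℤ/4

Derivation:
rank_ℚ(R)=4; free=4−4=0
SNF(R) diag = [2, 2, 2, 4] → torsion [2, 2, 2, 4]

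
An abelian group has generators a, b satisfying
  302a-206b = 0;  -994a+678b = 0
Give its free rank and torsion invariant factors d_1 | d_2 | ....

Answer: M ≅ ℤ/2 ⊕ ℤ/4

Derivation:
rank_ℚ(R)=2; free=2−2=0
SNF(R) diag = [2, 4] → torsion [2, 4]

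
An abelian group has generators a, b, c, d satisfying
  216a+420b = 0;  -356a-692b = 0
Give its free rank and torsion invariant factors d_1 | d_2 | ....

Answer: M ≅ ℤ^2 ⊕ ℤ/4 ⊕ ℤ/12

Derivation:
rank_ℚ(R)=2; free=4−2=2
SNF(R) diag = [4, 12] → torsion [4, 12]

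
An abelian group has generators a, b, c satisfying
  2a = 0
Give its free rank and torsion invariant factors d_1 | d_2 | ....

rank_ℚ(R)=1; free=3−1=2
SNF(R) diag = [2] → torsion [2]

Answer: M ≅ ℤ^2 ⊕ ℤ/2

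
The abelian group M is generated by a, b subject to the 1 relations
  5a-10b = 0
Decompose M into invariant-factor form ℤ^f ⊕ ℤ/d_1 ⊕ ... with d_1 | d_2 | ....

rank_ℚ(R)=1; free=2−1=1
SNF(R) diag = [5] → torsion [5]

Answer: M ≅ ℤ^1 ⊕ ℤ/5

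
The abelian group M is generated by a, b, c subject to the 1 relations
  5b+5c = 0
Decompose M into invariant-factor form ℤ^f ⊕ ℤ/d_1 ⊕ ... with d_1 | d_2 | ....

rank_ℚ(R)=1; free=3−1=2
SNF(R) diag = [5] → torsion [5]

Answer: M ≅ ℤ^2 ⊕ ℤ/5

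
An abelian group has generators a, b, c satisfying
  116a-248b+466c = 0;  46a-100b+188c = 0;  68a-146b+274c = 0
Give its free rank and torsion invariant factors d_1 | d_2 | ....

rank_ℚ(R)=3; free=3−3=0
SNF(R) diag = [2, 6, 6] → torsion [2, 6, 6]

Answer: M ≅ ℤ/2 ⊕ ℤ/6 ⊕ ℤ/6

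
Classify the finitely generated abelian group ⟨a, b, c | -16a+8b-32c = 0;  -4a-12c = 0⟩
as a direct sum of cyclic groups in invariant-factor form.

Answer: M ≅ ℤ^1 ⊕ ℤ/4 ⊕ ℤ/8

Derivation:
rank_ℚ(R)=2; free=3−2=1
SNF(R) diag = [4, 8] → torsion [4, 8]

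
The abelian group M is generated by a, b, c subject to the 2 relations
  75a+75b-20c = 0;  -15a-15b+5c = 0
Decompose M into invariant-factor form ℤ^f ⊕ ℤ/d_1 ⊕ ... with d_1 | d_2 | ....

rank_ℚ(R)=2; free=3−2=1
SNF(R) diag = [5, 15] → torsion [5, 15]

Answer: M ≅ ℤ^1 ⊕ ℤ/5 ⊕ ℤ/15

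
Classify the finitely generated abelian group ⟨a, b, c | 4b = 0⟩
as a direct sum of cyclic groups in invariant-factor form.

Answer: M ≅ ℤ^2 ⊕ ℤ/4

Derivation:
rank_ℚ(R)=1; free=3−1=2
SNF(R) diag = [4] → torsion [4]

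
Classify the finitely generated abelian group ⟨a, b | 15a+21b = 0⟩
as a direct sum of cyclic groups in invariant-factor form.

Answer: M ≅ ℤ^1 ⊕ ℤ/3

Derivation:
rank_ℚ(R)=1; free=2−1=1
SNF(R) diag = [3] → torsion [3]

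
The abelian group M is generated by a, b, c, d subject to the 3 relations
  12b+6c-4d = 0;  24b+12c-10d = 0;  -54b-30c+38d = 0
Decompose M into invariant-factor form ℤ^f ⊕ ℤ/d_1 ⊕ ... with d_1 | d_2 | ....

Answer: M ≅ ℤ^1 ⊕ ℤ/2 ⊕ ℤ/6 ⊕ ℤ/6

Derivation:
rank_ℚ(R)=3; free=4−3=1
SNF(R) diag = [2, 6, 6] → torsion [2, 6, 6]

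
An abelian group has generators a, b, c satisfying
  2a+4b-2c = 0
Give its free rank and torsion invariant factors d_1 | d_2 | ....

Answer: M ≅ ℤ^2 ⊕ ℤ/2

Derivation:
rank_ℚ(R)=1; free=3−1=2
SNF(R) diag = [2] → torsion [2]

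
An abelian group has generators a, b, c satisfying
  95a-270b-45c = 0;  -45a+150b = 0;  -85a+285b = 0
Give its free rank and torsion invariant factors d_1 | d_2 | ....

Answer: M ≅ ℤ/5 ⊕ ℤ/15 ⊕ ℤ/45

Derivation:
rank_ℚ(R)=3; free=3−3=0
SNF(R) diag = [5, 15, 45] → torsion [5, 15, 45]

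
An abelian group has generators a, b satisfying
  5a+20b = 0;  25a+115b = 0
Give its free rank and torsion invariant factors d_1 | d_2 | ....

rank_ℚ(R)=2; free=2−2=0
SNF(R) diag = [5, 15] → torsion [5, 15]

Answer: M ≅ ℤ/5 ⊕ ℤ/15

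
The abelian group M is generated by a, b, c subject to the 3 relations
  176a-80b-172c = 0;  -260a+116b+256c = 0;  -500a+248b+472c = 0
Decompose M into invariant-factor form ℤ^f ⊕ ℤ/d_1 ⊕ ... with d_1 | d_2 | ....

rank_ℚ(R)=3; free=3−3=0
SNF(R) diag = [4, 12, 12] → torsion [4, 12, 12]

Answer: M ≅ ℤ/4 ⊕ ℤ/12 ⊕ ℤ/12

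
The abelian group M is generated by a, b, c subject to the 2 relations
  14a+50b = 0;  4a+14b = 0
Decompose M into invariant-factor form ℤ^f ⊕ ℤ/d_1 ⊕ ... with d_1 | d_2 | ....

rank_ℚ(R)=2; free=3−2=1
SNF(R) diag = [2, 2] → torsion [2, 2]

Answer: M ≅ ℤ^1 ⊕ ℤ/2 ⊕ ℤ/2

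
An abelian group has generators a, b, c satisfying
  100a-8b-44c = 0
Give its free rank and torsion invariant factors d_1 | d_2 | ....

Answer: M ≅ ℤ^2 ⊕ ℤ/4

Derivation:
rank_ℚ(R)=1; free=3−1=2
SNF(R) diag = [4] → torsion [4]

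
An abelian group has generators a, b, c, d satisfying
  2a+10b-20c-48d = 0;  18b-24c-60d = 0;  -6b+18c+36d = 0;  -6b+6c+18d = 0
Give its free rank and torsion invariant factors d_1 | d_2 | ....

rank_ℚ(R)=4; free=4−4=0
SNF(R) diag = [2, 6, 6, 6] → torsion [2, 6, 6, 6]

Answer: M ≅ ℤ/2 ⊕ ℤ/6 ⊕ ℤ/6 ⊕ ℤ/6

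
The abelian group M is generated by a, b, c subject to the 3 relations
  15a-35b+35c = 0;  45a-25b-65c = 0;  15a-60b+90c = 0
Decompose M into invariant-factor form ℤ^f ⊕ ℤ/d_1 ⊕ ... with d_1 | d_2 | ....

rank_ℚ(R)=3; free=3−3=0
SNF(R) diag = [5, 15, 30] → torsion [5, 15, 30]

Answer: M ≅ ℤ/5 ⊕ ℤ/15 ⊕ ℤ/30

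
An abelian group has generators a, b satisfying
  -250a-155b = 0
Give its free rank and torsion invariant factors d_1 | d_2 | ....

rank_ℚ(R)=1; free=2−1=1
SNF(R) diag = [5] → torsion [5]

Answer: M ≅ ℤ^1 ⊕ ℤ/5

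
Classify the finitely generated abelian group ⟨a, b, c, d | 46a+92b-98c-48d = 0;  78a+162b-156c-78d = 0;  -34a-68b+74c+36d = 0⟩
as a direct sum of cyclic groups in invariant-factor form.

Answer: M ≅ ℤ^1 ⊕ ℤ/2 ⊕ ℤ/6 ⊕ ℤ/12

Derivation:
rank_ℚ(R)=3; free=4−3=1
SNF(R) diag = [2, 6, 12] → torsion [2, 6, 12]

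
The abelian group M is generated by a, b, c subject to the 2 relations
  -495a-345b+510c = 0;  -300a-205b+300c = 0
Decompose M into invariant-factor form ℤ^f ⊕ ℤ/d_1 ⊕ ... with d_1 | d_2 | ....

rank_ℚ(R)=2; free=3−2=1
SNF(R) diag = [5, 15] → torsion [5, 15]

Answer: M ≅ ℤ^1 ⊕ ℤ/5 ⊕ ℤ/15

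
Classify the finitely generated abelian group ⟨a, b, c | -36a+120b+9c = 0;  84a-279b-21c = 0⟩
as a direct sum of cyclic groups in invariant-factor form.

rank_ℚ(R)=2; free=3−2=1
SNF(R) diag = [3, 3] → torsion [3, 3]

Answer: M ≅ ℤ^1 ⊕ ℤ/3 ⊕ ℤ/3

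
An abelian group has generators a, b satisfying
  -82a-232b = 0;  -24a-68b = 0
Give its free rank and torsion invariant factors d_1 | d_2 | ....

rank_ℚ(R)=2; free=2−2=0
SNF(R) diag = [2, 4] → torsion [2, 4]

Answer: M ≅ ℤ/2 ⊕ ℤ/4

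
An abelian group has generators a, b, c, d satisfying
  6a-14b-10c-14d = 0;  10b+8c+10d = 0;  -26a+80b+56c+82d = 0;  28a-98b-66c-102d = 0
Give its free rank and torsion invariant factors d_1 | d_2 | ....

Answer: M ≅ ℤ/2 ⊕ ℤ/2 ⊕ ℤ/6 ⊕ ℤ/6

Derivation:
rank_ℚ(R)=4; free=4−4=0
SNF(R) diag = [2, 2, 6, 6] → torsion [2, 2, 6, 6]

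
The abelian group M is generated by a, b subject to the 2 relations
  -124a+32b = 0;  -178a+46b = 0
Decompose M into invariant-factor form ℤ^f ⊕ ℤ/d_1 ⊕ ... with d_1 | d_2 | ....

Answer: M ≅ ℤ/2 ⊕ ℤ/4

Derivation:
rank_ℚ(R)=2; free=2−2=0
SNF(R) diag = [2, 4] → torsion [2, 4]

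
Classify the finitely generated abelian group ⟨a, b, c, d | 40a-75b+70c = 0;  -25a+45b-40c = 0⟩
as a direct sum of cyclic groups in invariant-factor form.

rank_ℚ(R)=2; free=4−2=2
SNF(R) diag = [5, 15] → torsion [5, 15]

Answer: M ≅ ℤ^2 ⊕ ℤ/5 ⊕ ℤ/15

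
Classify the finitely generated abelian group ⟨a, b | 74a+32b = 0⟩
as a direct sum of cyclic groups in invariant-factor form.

rank_ℚ(R)=1; free=2−1=1
SNF(R) diag = [2] → torsion [2]

Answer: M ≅ ℤ^1 ⊕ ℤ/2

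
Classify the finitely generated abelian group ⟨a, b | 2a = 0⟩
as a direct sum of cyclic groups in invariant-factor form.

Answer: M ≅ ℤ^1 ⊕ ℤ/2

Derivation:
rank_ℚ(R)=1; free=2−1=1
SNF(R) diag = [2] → torsion [2]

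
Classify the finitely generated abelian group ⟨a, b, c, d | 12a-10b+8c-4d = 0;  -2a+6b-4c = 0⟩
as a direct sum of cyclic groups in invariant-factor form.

rank_ℚ(R)=2; free=4−2=2
SNF(R) diag = [2, 2] → torsion [2, 2]

Answer: M ≅ ℤ^2 ⊕ ℤ/2 ⊕ ℤ/2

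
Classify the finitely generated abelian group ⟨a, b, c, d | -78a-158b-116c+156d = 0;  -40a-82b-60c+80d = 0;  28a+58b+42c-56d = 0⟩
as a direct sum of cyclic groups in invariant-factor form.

rank_ℚ(R)=3; free=4−3=1
SNF(R) diag = [2, 2, 6] → torsion [2, 2, 6]

Answer: M ≅ ℤ^1 ⊕ ℤ/2 ⊕ ℤ/2 ⊕ ℤ/6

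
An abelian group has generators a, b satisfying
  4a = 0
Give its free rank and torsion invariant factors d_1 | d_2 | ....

Answer: M ≅ ℤ^1 ⊕ ℤ/4

Derivation:
rank_ℚ(R)=1; free=2−1=1
SNF(R) diag = [4] → torsion [4]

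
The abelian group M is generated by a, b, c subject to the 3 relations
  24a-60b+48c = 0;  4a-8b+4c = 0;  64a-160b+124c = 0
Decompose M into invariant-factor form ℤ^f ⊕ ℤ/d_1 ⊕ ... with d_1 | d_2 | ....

Answer: M ≅ ℤ/4 ⊕ ℤ/4 ⊕ ℤ/12

Derivation:
rank_ℚ(R)=3; free=3−3=0
SNF(R) diag = [4, 4, 12] → torsion [4, 4, 12]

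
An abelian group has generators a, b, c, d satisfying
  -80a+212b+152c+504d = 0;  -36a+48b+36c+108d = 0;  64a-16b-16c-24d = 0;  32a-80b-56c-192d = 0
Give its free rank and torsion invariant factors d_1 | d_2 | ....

rank_ℚ(R)=4; free=4−4=0
SNF(R) diag = [4, 12, 24, 24] → torsion [4, 12, 24, 24]

Answer: M ≅ ℤ/4 ⊕ ℤ/12 ⊕ ℤ/24 ⊕ ℤ/24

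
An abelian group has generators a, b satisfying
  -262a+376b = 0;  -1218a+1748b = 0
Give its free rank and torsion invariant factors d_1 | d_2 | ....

Answer: M ≅ ℤ/2 ⊕ ℤ/4

Derivation:
rank_ℚ(R)=2; free=2−2=0
SNF(R) diag = [2, 4] → torsion [2, 4]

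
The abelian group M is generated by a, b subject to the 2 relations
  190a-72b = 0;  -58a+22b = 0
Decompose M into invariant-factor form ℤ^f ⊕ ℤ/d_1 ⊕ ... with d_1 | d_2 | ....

Answer: M ≅ ℤ/2 ⊕ ℤ/2

Derivation:
rank_ℚ(R)=2; free=2−2=0
SNF(R) diag = [2, 2] → torsion [2, 2]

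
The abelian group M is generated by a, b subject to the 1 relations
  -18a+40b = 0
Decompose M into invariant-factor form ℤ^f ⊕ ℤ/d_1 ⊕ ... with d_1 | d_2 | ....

Answer: M ≅ ℤ^1 ⊕ ℤ/2

Derivation:
rank_ℚ(R)=1; free=2−1=1
SNF(R) diag = [2] → torsion [2]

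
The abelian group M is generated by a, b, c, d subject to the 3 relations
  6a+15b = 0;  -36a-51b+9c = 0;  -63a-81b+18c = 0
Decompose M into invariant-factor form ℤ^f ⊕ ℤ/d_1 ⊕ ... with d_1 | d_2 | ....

rank_ℚ(R)=3; free=4−3=1
SNF(R) diag = [3, 3, 9] → torsion [3, 3, 9]

Answer: M ≅ ℤ^1 ⊕ ℤ/3 ⊕ ℤ/3 ⊕ ℤ/9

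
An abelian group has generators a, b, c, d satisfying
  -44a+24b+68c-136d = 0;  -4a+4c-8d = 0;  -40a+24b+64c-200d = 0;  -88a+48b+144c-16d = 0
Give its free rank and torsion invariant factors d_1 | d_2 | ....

Answer: M ≅ ℤ/4 ⊕ ℤ/8 ⊕ ℤ/24 ⊕ ℤ/72

Derivation:
rank_ℚ(R)=4; free=4−4=0
SNF(R) diag = [4, 8, 24, 72] → torsion [4, 8, 24, 72]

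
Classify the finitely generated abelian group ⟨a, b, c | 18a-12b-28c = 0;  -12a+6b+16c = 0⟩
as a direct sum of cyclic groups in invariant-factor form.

Answer: M ≅ ℤ^1 ⊕ ℤ/2 ⊕ ℤ/6

Derivation:
rank_ℚ(R)=2; free=3−2=1
SNF(R) diag = [2, 6] → torsion [2, 6]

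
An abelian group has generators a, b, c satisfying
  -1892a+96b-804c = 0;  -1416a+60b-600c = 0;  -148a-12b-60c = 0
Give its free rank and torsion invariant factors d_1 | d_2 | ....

Answer: M ≅ ℤ/4 ⊕ ℤ/12 ⊕ ℤ/24

Derivation:
rank_ℚ(R)=3; free=3−3=0
SNF(R) diag = [4, 12, 24] → torsion [4, 12, 24]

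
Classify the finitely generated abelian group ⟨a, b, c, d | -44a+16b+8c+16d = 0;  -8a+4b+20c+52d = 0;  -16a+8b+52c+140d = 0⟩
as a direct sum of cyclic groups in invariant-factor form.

rank_ℚ(R)=3; free=4−3=1
SNF(R) diag = [4, 12, 12] → torsion [4, 12, 12]

Answer: M ≅ ℤ^1 ⊕ ℤ/4 ⊕ ℤ/12 ⊕ ℤ/12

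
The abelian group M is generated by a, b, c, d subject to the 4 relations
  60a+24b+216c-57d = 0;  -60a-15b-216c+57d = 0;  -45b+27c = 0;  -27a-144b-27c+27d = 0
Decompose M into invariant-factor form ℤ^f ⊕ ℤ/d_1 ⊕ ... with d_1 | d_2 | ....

Answer: M ≅ ℤ/3 ⊕ ℤ/9 ⊕ ℤ/27 ⊕ ℤ/27

Derivation:
rank_ℚ(R)=4; free=4−4=0
SNF(R) diag = [3, 9, 27, 27] → torsion [3, 9, 27, 27]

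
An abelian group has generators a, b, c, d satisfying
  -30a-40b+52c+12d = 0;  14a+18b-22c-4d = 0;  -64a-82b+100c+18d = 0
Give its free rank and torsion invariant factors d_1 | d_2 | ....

rank_ℚ(R)=3; free=4−3=1
SNF(R) diag = [2, 2, 2] → torsion [2, 2, 2]

Answer: M ≅ ℤ^1 ⊕ ℤ/2 ⊕ ℤ/2 ⊕ ℤ/2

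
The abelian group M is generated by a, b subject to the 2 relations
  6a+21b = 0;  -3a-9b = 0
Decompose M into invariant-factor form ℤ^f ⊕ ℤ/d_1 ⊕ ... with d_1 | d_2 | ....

Answer: M ≅ ℤ/3 ⊕ ℤ/3

Derivation:
rank_ℚ(R)=2; free=2−2=0
SNF(R) diag = [3, 3] → torsion [3, 3]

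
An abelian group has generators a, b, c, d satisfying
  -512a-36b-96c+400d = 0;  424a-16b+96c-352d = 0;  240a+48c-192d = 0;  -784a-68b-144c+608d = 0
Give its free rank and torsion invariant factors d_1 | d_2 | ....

rank_ℚ(R)=4; free=4−4=0
SNF(R) diag = [4, 8, 16, 48] → torsion [4, 8, 16, 48]

Answer: M ≅ ℤ/4 ⊕ ℤ/8 ⊕ ℤ/16 ⊕ ℤ/48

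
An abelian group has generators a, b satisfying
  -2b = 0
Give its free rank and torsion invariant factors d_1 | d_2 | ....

Answer: M ≅ ℤ^1 ⊕ ℤ/2

Derivation:
rank_ℚ(R)=1; free=2−1=1
SNF(R) diag = [2] → torsion [2]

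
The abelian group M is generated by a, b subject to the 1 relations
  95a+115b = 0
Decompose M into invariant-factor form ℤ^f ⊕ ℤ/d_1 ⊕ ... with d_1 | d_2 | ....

Answer: M ≅ ℤ^1 ⊕ ℤ/5

Derivation:
rank_ℚ(R)=1; free=2−1=1
SNF(R) diag = [5] → torsion [5]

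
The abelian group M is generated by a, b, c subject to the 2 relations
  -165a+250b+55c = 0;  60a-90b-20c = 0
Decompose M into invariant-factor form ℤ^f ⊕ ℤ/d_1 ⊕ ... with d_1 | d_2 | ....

rank_ℚ(R)=2; free=3−2=1
SNF(R) diag = [5, 10] → torsion [5, 10]

Answer: M ≅ ℤ^1 ⊕ ℤ/5 ⊕ ℤ/10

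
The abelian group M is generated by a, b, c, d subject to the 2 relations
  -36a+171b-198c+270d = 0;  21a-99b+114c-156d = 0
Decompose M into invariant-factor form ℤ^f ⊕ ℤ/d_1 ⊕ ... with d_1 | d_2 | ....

Answer: M ≅ ℤ^2 ⊕ ℤ/3 ⊕ ℤ/9

Derivation:
rank_ℚ(R)=2; free=4−2=2
SNF(R) diag = [3, 9] → torsion [3, 9]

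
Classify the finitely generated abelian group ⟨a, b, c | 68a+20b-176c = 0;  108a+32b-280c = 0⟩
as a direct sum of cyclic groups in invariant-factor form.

rank_ℚ(R)=2; free=3−2=1
SNF(R) diag = [4, 4] → torsion [4, 4]

Answer: M ≅ ℤ^1 ⊕ ℤ/4 ⊕ ℤ/4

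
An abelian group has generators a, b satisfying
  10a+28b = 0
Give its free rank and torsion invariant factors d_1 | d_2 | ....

Answer: M ≅ ℤ^1 ⊕ ℤ/2

Derivation:
rank_ℚ(R)=1; free=2−1=1
SNF(R) diag = [2] → torsion [2]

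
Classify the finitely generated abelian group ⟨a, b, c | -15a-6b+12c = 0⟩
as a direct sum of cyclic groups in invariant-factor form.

rank_ℚ(R)=1; free=3−1=2
SNF(R) diag = [3] → torsion [3]

Answer: M ≅ ℤ^2 ⊕ ℤ/3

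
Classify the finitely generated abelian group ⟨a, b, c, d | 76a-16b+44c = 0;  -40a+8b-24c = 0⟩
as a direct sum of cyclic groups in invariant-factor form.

rank_ℚ(R)=2; free=4−2=2
SNF(R) diag = [4, 8] → torsion [4, 8]

Answer: M ≅ ℤ^2 ⊕ ℤ/4 ⊕ ℤ/8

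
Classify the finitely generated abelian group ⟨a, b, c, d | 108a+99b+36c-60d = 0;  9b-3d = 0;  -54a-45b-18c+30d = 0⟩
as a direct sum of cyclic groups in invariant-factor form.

Answer: M ≅ ℤ^1 ⊕ ℤ/3 ⊕ ℤ/9 ⊕ ℤ/18

Derivation:
rank_ℚ(R)=3; free=4−3=1
SNF(R) diag = [3, 9, 18] → torsion [3, 9, 18]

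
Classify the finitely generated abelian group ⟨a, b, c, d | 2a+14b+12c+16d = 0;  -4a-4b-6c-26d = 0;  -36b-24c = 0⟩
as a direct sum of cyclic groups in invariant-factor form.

Answer: M ≅ ℤ^1 ⊕ ℤ/2 ⊕ ℤ/6 ⊕ ℤ/12

Derivation:
rank_ℚ(R)=3; free=4−3=1
SNF(R) diag = [2, 6, 12] → torsion [2, 6, 12]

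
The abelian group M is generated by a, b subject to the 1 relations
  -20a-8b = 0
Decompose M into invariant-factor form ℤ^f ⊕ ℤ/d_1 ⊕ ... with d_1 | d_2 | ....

Answer: M ≅ ℤ^1 ⊕ ℤ/4

Derivation:
rank_ℚ(R)=1; free=2−1=1
SNF(R) diag = [4] → torsion [4]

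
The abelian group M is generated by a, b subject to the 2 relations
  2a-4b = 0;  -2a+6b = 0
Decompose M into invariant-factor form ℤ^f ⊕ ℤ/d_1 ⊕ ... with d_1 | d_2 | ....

rank_ℚ(R)=2; free=2−2=0
SNF(R) diag = [2, 2] → torsion [2, 2]

Answer: M ≅ ℤ/2 ⊕ ℤ/2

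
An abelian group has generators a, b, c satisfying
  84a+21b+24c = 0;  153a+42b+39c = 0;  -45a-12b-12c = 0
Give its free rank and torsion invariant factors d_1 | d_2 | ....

rank_ℚ(R)=3; free=3−3=0
SNF(R) diag = [3, 3, 3] → torsion [3, 3, 3]

Answer: M ≅ ℤ/3 ⊕ ℤ/3 ⊕ ℤ/3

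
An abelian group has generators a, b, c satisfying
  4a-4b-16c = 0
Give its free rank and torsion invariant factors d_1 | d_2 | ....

Answer: M ≅ ℤ^2 ⊕ ℤ/4

Derivation:
rank_ℚ(R)=1; free=3−1=2
SNF(R) diag = [4] → torsion [4]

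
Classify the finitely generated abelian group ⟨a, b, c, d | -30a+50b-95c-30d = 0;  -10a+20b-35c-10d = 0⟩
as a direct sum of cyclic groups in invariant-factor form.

rank_ℚ(R)=2; free=4−2=2
SNF(R) diag = [5, 10] → torsion [5, 10]

Answer: M ≅ ℤ^2 ⊕ ℤ/5 ⊕ ℤ/10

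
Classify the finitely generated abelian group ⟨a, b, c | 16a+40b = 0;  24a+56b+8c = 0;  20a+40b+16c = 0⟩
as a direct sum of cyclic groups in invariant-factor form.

Answer: M ≅ ℤ/4 ⊕ ℤ/8 ⊕ ℤ/8

Derivation:
rank_ℚ(R)=3; free=3−3=0
SNF(R) diag = [4, 8, 8] → torsion [4, 8, 8]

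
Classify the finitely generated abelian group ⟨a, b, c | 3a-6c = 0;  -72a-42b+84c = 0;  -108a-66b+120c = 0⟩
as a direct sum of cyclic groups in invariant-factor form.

rank_ℚ(R)=3; free=3−3=0
SNF(R) diag = [3, 6, 12] → torsion [3, 6, 12]

Answer: M ≅ ℤ/3 ⊕ ℤ/6 ⊕ ℤ/12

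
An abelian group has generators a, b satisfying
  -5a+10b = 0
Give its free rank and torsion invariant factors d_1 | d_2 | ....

rank_ℚ(R)=1; free=2−1=1
SNF(R) diag = [5] → torsion [5]

Answer: M ≅ ℤ^1 ⊕ ℤ/5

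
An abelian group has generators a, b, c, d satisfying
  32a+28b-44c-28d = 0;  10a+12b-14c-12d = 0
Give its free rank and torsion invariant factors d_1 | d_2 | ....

Answer: M ≅ ℤ^2 ⊕ ℤ/2 ⊕ ℤ/4

Derivation:
rank_ℚ(R)=2; free=4−2=2
SNF(R) diag = [2, 4] → torsion [2, 4]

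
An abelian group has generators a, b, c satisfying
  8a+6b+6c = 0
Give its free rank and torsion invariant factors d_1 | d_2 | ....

rank_ℚ(R)=1; free=3−1=2
SNF(R) diag = [2] → torsion [2]

Answer: M ≅ ℤ^2 ⊕ ℤ/2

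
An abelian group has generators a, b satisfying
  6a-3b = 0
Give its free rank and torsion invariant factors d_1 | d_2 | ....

Answer: M ≅ ℤ^1 ⊕ ℤ/3

Derivation:
rank_ℚ(R)=1; free=2−1=1
SNF(R) diag = [3] → torsion [3]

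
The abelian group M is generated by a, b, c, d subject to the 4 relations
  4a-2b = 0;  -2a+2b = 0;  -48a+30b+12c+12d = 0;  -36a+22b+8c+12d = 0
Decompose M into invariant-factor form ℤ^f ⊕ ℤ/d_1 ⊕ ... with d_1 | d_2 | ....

Answer: M ≅ ℤ/2 ⊕ ℤ/2 ⊕ ℤ/4 ⊕ ℤ/12

Derivation:
rank_ℚ(R)=4; free=4−4=0
SNF(R) diag = [2, 2, 4, 12] → torsion [2, 2, 4, 12]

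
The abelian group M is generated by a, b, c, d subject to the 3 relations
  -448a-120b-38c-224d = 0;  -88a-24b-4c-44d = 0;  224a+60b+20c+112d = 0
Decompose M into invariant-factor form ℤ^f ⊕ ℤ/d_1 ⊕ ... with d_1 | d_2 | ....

Answer: M ≅ ℤ^1 ⊕ ℤ/2 ⊕ ℤ/4 ⊕ ℤ/12

Derivation:
rank_ℚ(R)=3; free=4−3=1
SNF(R) diag = [2, 4, 12] → torsion [2, 4, 12]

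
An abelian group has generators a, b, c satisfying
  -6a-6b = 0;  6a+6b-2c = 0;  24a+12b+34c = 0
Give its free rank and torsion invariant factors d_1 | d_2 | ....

Answer: M ≅ ℤ/2 ⊕ ℤ/6 ⊕ ℤ/12

Derivation:
rank_ℚ(R)=3; free=3−3=0
SNF(R) diag = [2, 6, 12] → torsion [2, 6, 12]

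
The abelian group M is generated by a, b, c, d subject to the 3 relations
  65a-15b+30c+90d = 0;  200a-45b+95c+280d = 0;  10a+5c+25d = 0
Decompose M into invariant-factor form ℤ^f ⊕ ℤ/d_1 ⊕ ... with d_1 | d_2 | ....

rank_ℚ(R)=3; free=4−3=1
SNF(R) diag = [5, 5, 15] → torsion [5, 5, 15]

Answer: M ≅ ℤ^1 ⊕ ℤ/5 ⊕ ℤ/5 ⊕ ℤ/15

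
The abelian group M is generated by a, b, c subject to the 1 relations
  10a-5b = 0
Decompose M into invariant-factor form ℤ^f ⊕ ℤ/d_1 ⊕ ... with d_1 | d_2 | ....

rank_ℚ(R)=1; free=3−1=2
SNF(R) diag = [5] → torsion [5]

Answer: M ≅ ℤ^2 ⊕ ℤ/5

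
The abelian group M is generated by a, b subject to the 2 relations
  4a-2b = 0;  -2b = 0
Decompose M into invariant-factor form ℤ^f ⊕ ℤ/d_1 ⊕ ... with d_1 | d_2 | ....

Answer: M ≅ ℤ/2 ⊕ ℤ/4

Derivation:
rank_ℚ(R)=2; free=2−2=0
SNF(R) diag = [2, 4] → torsion [2, 4]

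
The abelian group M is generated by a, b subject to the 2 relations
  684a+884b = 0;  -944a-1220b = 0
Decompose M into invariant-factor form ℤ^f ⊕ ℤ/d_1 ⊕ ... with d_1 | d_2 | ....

rank_ℚ(R)=2; free=2−2=0
SNF(R) diag = [4, 4] → torsion [4, 4]

Answer: M ≅ ℤ/4 ⊕ ℤ/4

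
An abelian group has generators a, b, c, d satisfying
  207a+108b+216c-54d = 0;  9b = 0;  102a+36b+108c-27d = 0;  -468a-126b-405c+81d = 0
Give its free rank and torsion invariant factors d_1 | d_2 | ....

Answer: M ≅ ℤ/3 ⊕ ℤ/9 ⊕ ℤ/27 ⊕ ℤ/81

Derivation:
rank_ℚ(R)=4; free=4−4=0
SNF(R) diag = [3, 9, 27, 81] → torsion [3, 9, 27, 81]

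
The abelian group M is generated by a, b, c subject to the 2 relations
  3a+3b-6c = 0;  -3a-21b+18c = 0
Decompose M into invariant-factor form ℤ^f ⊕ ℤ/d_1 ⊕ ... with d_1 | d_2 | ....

rank_ℚ(R)=2; free=3−2=1
SNF(R) diag = [3, 6] → torsion [3, 6]

Answer: M ≅ ℤ^1 ⊕ ℤ/3 ⊕ ℤ/6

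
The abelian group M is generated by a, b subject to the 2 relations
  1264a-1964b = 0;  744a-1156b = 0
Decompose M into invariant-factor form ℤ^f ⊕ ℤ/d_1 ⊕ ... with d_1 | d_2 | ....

rank_ℚ(R)=2; free=2−2=0
SNF(R) diag = [4, 8] → torsion [4, 8]

Answer: M ≅ ℤ/4 ⊕ ℤ/8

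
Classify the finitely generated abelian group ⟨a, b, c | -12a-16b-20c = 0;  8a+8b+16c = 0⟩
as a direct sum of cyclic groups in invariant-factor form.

Answer: M ≅ ℤ^1 ⊕ ℤ/4 ⊕ ℤ/8

Derivation:
rank_ℚ(R)=2; free=3−2=1
SNF(R) diag = [4, 8] → torsion [4, 8]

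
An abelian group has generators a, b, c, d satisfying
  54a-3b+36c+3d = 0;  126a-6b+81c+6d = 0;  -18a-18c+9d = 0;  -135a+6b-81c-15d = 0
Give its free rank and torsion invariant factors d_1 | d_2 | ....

rank_ℚ(R)=4; free=4−4=0
SNF(R) diag = [3, 9, 9, 9] → torsion [3, 9, 9, 9]

Answer: M ≅ ℤ/3 ⊕ ℤ/9 ⊕ ℤ/9 ⊕ ℤ/9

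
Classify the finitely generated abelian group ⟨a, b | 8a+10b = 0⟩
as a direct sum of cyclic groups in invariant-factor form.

rank_ℚ(R)=1; free=2−1=1
SNF(R) diag = [2] → torsion [2]

Answer: M ≅ ℤ^1 ⊕ ℤ/2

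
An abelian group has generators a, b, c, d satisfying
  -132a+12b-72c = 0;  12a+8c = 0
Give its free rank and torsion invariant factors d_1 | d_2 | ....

rank_ℚ(R)=2; free=4−2=2
SNF(R) diag = [4, 12] → torsion [4, 12]

Answer: M ≅ ℤ^2 ⊕ ℤ/4 ⊕ ℤ/12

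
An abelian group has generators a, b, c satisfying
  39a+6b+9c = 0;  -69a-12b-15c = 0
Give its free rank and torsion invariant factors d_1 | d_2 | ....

rank_ℚ(R)=2; free=3−2=1
SNF(R) diag = [3, 6] → torsion [3, 6]

Answer: M ≅ ℤ^1 ⊕ ℤ/3 ⊕ ℤ/6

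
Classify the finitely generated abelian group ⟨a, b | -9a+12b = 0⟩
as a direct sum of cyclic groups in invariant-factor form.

rank_ℚ(R)=1; free=2−1=1
SNF(R) diag = [3] → torsion [3]

Answer: M ≅ ℤ^1 ⊕ ℤ/3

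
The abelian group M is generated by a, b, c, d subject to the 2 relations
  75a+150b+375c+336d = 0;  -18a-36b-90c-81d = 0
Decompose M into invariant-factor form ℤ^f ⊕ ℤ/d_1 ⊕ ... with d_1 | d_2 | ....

rank_ℚ(R)=2; free=4−2=2
SNF(R) diag = [3, 9] → torsion [3, 9]

Answer: M ≅ ℤ^2 ⊕ ℤ/3 ⊕ ℤ/9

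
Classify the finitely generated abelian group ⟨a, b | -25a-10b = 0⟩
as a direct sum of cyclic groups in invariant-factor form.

Answer: M ≅ ℤ^1 ⊕ ℤ/5

Derivation:
rank_ℚ(R)=1; free=2−1=1
SNF(R) diag = [5] → torsion [5]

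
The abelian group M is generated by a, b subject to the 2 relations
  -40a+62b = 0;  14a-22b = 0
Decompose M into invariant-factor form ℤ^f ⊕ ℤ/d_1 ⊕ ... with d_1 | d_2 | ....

rank_ℚ(R)=2; free=2−2=0
SNF(R) diag = [2, 6] → torsion [2, 6]

Answer: M ≅ ℤ/2 ⊕ ℤ/6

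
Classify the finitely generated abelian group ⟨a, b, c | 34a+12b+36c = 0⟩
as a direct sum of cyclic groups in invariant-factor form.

Answer: M ≅ ℤ^2 ⊕ ℤ/2

Derivation:
rank_ℚ(R)=1; free=3−1=2
SNF(R) diag = [2] → torsion [2]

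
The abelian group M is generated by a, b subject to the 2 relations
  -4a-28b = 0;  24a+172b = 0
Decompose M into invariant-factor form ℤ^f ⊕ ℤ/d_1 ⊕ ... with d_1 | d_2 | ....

rank_ℚ(R)=2; free=2−2=0
SNF(R) diag = [4, 4] → torsion [4, 4]

Answer: M ≅ ℤ/4 ⊕ ℤ/4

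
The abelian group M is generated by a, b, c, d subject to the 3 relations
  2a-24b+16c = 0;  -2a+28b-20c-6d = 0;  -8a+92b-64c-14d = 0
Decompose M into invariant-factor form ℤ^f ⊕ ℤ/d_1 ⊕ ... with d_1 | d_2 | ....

Answer: M ≅ ℤ^1 ⊕ ℤ/2 ⊕ ℤ/2 ⊕ ℤ/4

Derivation:
rank_ℚ(R)=3; free=4−3=1
SNF(R) diag = [2, 2, 4] → torsion [2, 2, 4]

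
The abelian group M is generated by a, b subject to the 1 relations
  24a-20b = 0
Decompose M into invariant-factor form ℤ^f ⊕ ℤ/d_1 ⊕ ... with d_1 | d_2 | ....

rank_ℚ(R)=1; free=2−1=1
SNF(R) diag = [4] → torsion [4]

Answer: M ≅ ℤ^1 ⊕ ℤ/4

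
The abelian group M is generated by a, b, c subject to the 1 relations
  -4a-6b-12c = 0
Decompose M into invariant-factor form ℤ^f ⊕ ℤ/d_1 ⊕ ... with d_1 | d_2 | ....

rank_ℚ(R)=1; free=3−1=2
SNF(R) diag = [2] → torsion [2]

Answer: M ≅ ℤ^2 ⊕ ℤ/2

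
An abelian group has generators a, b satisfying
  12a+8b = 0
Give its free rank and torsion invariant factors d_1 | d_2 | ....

Answer: M ≅ ℤ^1 ⊕ ℤ/4

Derivation:
rank_ℚ(R)=1; free=2−1=1
SNF(R) diag = [4] → torsion [4]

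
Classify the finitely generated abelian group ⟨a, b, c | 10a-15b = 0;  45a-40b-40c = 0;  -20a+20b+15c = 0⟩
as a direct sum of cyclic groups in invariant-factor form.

rank_ℚ(R)=3; free=3−3=0
SNF(R) diag = [5, 5, 5] → torsion [5, 5, 5]

Answer: M ≅ ℤ/5 ⊕ ℤ/5 ⊕ ℤ/5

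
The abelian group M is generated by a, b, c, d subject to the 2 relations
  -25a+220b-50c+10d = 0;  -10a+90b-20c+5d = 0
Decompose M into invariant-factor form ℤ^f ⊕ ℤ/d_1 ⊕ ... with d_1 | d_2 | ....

Answer: M ≅ ℤ^2 ⊕ ℤ/5 ⊕ ℤ/5

Derivation:
rank_ℚ(R)=2; free=4−2=2
SNF(R) diag = [5, 5] → torsion [5, 5]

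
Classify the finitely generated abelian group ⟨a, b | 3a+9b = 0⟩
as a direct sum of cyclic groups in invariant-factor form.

rank_ℚ(R)=1; free=2−1=1
SNF(R) diag = [3] → torsion [3]

Answer: M ≅ ℤ^1 ⊕ ℤ/3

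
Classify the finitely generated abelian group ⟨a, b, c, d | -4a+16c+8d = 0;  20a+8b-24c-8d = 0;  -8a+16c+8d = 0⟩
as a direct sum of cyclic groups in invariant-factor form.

rank_ℚ(R)=3; free=4−3=1
SNF(R) diag = [4, 8, 8] → torsion [4, 8, 8]

Answer: M ≅ ℤ^1 ⊕ ℤ/4 ⊕ ℤ/8 ⊕ ℤ/8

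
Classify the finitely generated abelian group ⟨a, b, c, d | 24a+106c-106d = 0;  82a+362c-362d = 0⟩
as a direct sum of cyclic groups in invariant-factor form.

Answer: M ≅ ℤ^2 ⊕ ℤ/2 ⊕ ℤ/2

Derivation:
rank_ℚ(R)=2; free=4−2=2
SNF(R) diag = [2, 2] → torsion [2, 2]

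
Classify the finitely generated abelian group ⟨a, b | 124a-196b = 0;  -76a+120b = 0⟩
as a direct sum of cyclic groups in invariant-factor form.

rank_ℚ(R)=2; free=2−2=0
SNF(R) diag = [4, 4] → torsion [4, 4]

Answer: M ≅ ℤ/4 ⊕ ℤ/4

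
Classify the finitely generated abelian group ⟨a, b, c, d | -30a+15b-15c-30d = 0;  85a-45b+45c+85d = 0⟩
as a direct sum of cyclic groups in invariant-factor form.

rank_ℚ(R)=2; free=4−2=2
SNF(R) diag = [5, 15] → torsion [5, 15]

Answer: M ≅ ℤ^2 ⊕ ℤ/5 ⊕ ℤ/15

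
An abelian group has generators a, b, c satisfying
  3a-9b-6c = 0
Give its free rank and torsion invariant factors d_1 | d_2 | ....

rank_ℚ(R)=1; free=3−1=2
SNF(R) diag = [3] → torsion [3]

Answer: M ≅ ℤ^2 ⊕ ℤ/3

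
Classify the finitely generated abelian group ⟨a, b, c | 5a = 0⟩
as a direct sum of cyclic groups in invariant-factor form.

rank_ℚ(R)=1; free=3−1=2
SNF(R) diag = [5] → torsion [5]

Answer: M ≅ ℤ^2 ⊕ ℤ/5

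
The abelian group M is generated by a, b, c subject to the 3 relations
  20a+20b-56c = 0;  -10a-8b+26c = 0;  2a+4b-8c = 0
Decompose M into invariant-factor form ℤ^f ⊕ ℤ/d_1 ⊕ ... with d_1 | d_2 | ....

Answer: M ≅ ℤ/2 ⊕ ℤ/2 ⊕ ℤ/4

Derivation:
rank_ℚ(R)=3; free=3−3=0
SNF(R) diag = [2, 2, 4] → torsion [2, 2, 4]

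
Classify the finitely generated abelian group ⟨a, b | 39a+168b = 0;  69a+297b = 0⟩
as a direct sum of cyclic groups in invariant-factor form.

Answer: M ≅ ℤ/3 ⊕ ℤ/3

Derivation:
rank_ℚ(R)=2; free=2−2=0
SNF(R) diag = [3, 3] → torsion [3, 3]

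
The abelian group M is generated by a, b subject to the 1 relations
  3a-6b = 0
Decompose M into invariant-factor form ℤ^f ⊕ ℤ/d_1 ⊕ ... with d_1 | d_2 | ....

rank_ℚ(R)=1; free=2−1=1
SNF(R) diag = [3] → torsion [3]

Answer: M ≅ ℤ^1 ⊕ ℤ/3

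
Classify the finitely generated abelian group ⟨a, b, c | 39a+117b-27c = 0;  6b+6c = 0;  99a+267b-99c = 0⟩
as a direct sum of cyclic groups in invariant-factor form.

Answer: M ≅ ℤ/3 ⊕ ℤ/6 ⊕ ℤ/6

Derivation:
rank_ℚ(R)=3; free=3−3=0
SNF(R) diag = [3, 6, 6] → torsion [3, 6, 6]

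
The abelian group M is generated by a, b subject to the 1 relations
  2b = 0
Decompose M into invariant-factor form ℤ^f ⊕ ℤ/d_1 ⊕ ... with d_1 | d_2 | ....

Answer: M ≅ ℤ^1 ⊕ ℤ/2

Derivation:
rank_ℚ(R)=1; free=2−1=1
SNF(R) diag = [2] → torsion [2]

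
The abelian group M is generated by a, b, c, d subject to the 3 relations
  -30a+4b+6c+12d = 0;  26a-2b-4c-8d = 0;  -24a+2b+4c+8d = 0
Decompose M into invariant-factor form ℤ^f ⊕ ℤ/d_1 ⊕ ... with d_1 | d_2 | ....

rank_ℚ(R)=3; free=4−3=1
SNF(R) diag = [2, 2, 2] → torsion [2, 2, 2]

Answer: M ≅ ℤ^1 ⊕ ℤ/2 ⊕ ℤ/2 ⊕ ℤ/2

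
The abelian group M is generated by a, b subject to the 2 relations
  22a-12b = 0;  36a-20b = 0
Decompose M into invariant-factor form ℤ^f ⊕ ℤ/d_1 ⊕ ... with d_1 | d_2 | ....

rank_ℚ(R)=2; free=2−2=0
SNF(R) diag = [2, 4] → torsion [2, 4]

Answer: M ≅ ℤ/2 ⊕ ℤ/4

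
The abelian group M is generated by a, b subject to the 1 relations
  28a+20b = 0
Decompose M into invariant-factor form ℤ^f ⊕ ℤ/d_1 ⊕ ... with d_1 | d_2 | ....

rank_ℚ(R)=1; free=2−1=1
SNF(R) diag = [4] → torsion [4]

Answer: M ≅ ℤ^1 ⊕ ℤ/4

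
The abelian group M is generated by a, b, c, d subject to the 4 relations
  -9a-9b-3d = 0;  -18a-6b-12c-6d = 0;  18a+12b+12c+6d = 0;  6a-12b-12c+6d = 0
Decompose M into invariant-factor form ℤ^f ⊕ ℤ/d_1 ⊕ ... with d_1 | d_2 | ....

rank_ℚ(R)=4; free=4−4=0
SNF(R) diag = [3, 6, 12, 12] → torsion [3, 6, 12, 12]

Answer: M ≅ ℤ/3 ⊕ ℤ/6 ⊕ ℤ/12 ⊕ ℤ/12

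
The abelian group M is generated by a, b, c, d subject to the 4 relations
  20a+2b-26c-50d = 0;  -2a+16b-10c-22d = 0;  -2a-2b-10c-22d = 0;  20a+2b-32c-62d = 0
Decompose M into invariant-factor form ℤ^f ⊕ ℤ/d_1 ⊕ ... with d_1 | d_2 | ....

rank_ℚ(R)=4; free=4−4=0
SNF(R) diag = [2, 6, 18, 18] → torsion [2, 6, 18, 18]

Answer: M ≅ ℤ/2 ⊕ ℤ/6 ⊕ ℤ/18 ⊕ ℤ/18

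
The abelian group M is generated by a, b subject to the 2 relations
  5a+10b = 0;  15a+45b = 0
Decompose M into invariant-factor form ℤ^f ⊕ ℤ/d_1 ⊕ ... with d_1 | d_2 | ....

rank_ℚ(R)=2; free=2−2=0
SNF(R) diag = [5, 15] → torsion [5, 15]

Answer: M ≅ ℤ/5 ⊕ ℤ/15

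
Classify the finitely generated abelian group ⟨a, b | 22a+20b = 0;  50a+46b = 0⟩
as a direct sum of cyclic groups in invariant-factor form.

rank_ℚ(R)=2; free=2−2=0
SNF(R) diag = [2, 6] → torsion [2, 6]

Answer: M ≅ ℤ/2 ⊕ ℤ/6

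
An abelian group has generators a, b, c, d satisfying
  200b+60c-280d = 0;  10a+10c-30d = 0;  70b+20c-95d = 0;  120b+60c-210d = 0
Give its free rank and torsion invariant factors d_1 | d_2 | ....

Answer: M ≅ ℤ/5 ⊕ ℤ/10 ⊕ ℤ/20 ⊕ ℤ/60

Derivation:
rank_ℚ(R)=4; free=4−4=0
SNF(R) diag = [5, 10, 20, 60] → torsion [5, 10, 20, 60]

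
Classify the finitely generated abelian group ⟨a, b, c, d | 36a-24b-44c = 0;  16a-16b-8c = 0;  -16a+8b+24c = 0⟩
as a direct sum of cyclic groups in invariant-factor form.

Answer: M ≅ ℤ^1 ⊕ ℤ/4 ⊕ ℤ/8 ⊕ ℤ/8

Derivation:
rank_ℚ(R)=3; free=4−3=1
SNF(R) diag = [4, 8, 8] → torsion [4, 8, 8]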